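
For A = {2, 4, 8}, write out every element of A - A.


A - A = {a - a' : a, a' ∈ A}.
Compute a - a' for each ordered pair (a, a'):
a = 2: 2-2=0, 2-4=-2, 2-8=-6
a = 4: 4-2=2, 4-4=0, 4-8=-4
a = 8: 8-2=6, 8-4=4, 8-8=0
Collecting distinct values (and noting 0 appears from a-a):
A - A = {-6, -4, -2, 0, 2, 4, 6}
|A - A| = 7

A - A = {-6, -4, -2, 0, 2, 4, 6}


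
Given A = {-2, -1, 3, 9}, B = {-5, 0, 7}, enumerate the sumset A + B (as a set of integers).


A + B = {a + b : a ∈ A, b ∈ B}.
Enumerate all |A|·|B| = 4·3 = 12 pairs (a, b) and collect distinct sums.
a = -2: -2+-5=-7, -2+0=-2, -2+7=5
a = -1: -1+-5=-6, -1+0=-1, -1+7=6
a = 3: 3+-5=-2, 3+0=3, 3+7=10
a = 9: 9+-5=4, 9+0=9, 9+7=16
Collecting distinct sums: A + B = {-7, -6, -2, -1, 3, 4, 5, 6, 9, 10, 16}
|A + B| = 11

A + B = {-7, -6, -2, -1, 3, 4, 5, 6, 9, 10, 16}


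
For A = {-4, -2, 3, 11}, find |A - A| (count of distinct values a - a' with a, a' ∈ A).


A - A = {a - a' : a, a' ∈ A}; |A| = 4.
Bounds: 2|A|-1 ≤ |A - A| ≤ |A|² - |A| + 1, i.e. 7 ≤ |A - A| ≤ 13.
Note: 0 ∈ A - A always (from a - a). The set is symmetric: if d ∈ A - A then -d ∈ A - A.
Enumerate nonzero differences d = a - a' with a > a' (then include -d):
Positive differences: {2, 5, 7, 8, 13, 15}
Full difference set: {0} ∪ (positive diffs) ∪ (negative diffs).
|A - A| = 1 + 2·6 = 13 (matches direct enumeration: 13).

|A - A| = 13


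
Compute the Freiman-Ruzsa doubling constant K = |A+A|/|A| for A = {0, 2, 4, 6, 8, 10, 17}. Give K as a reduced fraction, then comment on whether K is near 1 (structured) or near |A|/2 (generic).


|A| = 7.
Compute A + A by enumerating all 49 pairs.
A + A = {0, 2, 4, 6, 8, 10, 12, 14, 16, 17, 18, 19, 20, 21, 23, 25, 27, 34}, so |A + A| = 18.
K = |A + A| / |A| = 18/7 (already in lowest terms) ≈ 2.5714.
Reference: AP of size 7 gives K = 13/7 ≈ 1.8571; a fully generic set of size 7 gives K ≈ 4.0000.

|A| = 7, |A + A| = 18, K = 18/7.


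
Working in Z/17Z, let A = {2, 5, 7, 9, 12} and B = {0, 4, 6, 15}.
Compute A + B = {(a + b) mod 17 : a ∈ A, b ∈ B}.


Work in Z/17Z: reduce every sum a + b modulo 17.
Enumerate all 20 pairs:
a = 2: 2+0=2, 2+4=6, 2+6=8, 2+15=0
a = 5: 5+0=5, 5+4=9, 5+6=11, 5+15=3
a = 7: 7+0=7, 7+4=11, 7+6=13, 7+15=5
a = 9: 9+0=9, 9+4=13, 9+6=15, 9+15=7
a = 12: 12+0=12, 12+4=16, 12+6=1, 12+15=10
Distinct residues collected: {0, 1, 2, 3, 5, 6, 7, 8, 9, 10, 11, 12, 13, 15, 16}
|A + B| = 15 (out of 17 total residues).

A + B = {0, 1, 2, 3, 5, 6, 7, 8, 9, 10, 11, 12, 13, 15, 16}


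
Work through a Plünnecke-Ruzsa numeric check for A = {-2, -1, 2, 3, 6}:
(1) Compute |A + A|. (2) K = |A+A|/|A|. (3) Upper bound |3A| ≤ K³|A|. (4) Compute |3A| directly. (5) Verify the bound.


|A| = 5.
Step 1: Compute A + A by enumerating all 25 pairs.
A + A = {-4, -3, -2, 0, 1, 2, 4, 5, 6, 8, 9, 12}, so |A + A| = 12.
Step 2: Doubling constant K = |A + A|/|A| = 12/5 = 12/5 ≈ 2.4000.
Step 3: Plünnecke-Ruzsa gives |3A| ≤ K³·|A| = (2.4000)³ · 5 ≈ 69.1200.
Step 4: Compute 3A = A + A + A directly by enumerating all triples (a,b,c) ∈ A³; |3A| = 22.
Step 5: Check 22 ≤ 69.1200? Yes ✓.

K = 12/5, Plünnecke-Ruzsa bound K³|A| ≈ 69.1200, |3A| = 22, inequality holds.


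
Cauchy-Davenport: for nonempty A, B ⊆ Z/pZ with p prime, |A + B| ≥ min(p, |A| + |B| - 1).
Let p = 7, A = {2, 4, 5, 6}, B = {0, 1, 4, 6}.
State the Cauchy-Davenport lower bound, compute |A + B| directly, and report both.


Cauchy-Davenport: |A + B| ≥ min(p, |A| + |B| - 1) for A, B nonempty in Z/pZ.
|A| = 4, |B| = 4, p = 7.
CD lower bound = min(7, 4 + 4 - 1) = min(7, 7) = 7.
Compute A + B mod 7 directly:
a = 2: 2+0=2, 2+1=3, 2+4=6, 2+6=1
a = 4: 4+0=4, 4+1=5, 4+4=1, 4+6=3
a = 5: 5+0=5, 5+1=6, 5+4=2, 5+6=4
a = 6: 6+0=6, 6+1=0, 6+4=3, 6+6=5
A + B = {0, 1, 2, 3, 4, 5, 6}, so |A + B| = 7.
Verify: 7 ≥ 7? Yes ✓.

CD lower bound = 7, actual |A + B| = 7.


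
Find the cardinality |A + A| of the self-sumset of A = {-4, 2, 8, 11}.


A + A = {a + a' : a, a' ∈ A}; |A| = 4.
General bounds: 2|A| - 1 ≤ |A + A| ≤ |A|(|A|+1)/2, i.e. 7 ≤ |A + A| ≤ 10.
Lower bound 2|A|-1 is attained iff A is an arithmetic progression.
Enumerate sums a + a' for a ≤ a' (symmetric, so this suffices):
a = -4: -4+-4=-8, -4+2=-2, -4+8=4, -4+11=7
a = 2: 2+2=4, 2+8=10, 2+11=13
a = 8: 8+8=16, 8+11=19
a = 11: 11+11=22
Distinct sums: {-8, -2, 4, 7, 10, 13, 16, 19, 22}
|A + A| = 9

|A + A| = 9


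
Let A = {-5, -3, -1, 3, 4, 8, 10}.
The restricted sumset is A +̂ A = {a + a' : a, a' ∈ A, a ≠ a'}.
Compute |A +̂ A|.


Restricted sumset: A +̂ A = {a + a' : a ∈ A, a' ∈ A, a ≠ a'}.
Equivalently, take A + A and drop any sum 2a that is achievable ONLY as a + a for a ∈ A (i.e. sums representable only with equal summands).
Enumerate pairs (a, a') with a < a' (symmetric, so each unordered pair gives one sum; this covers all a ≠ a'):
  -5 + -3 = -8
  -5 + -1 = -6
  -5 + 3 = -2
  -5 + 4 = -1
  -5 + 8 = 3
  -5 + 10 = 5
  -3 + -1 = -4
  -3 + 3 = 0
  -3 + 4 = 1
  -3 + 8 = 5
  -3 + 10 = 7
  -1 + 3 = 2
  -1 + 4 = 3
  -1 + 8 = 7
  -1 + 10 = 9
  3 + 4 = 7
  3 + 8 = 11
  3 + 10 = 13
  4 + 8 = 12
  4 + 10 = 14
  8 + 10 = 18
Collected distinct sums: {-8, -6, -4, -2, -1, 0, 1, 2, 3, 5, 7, 9, 11, 12, 13, 14, 18}
|A +̂ A| = 17
(Reference bound: |A +̂ A| ≥ 2|A| - 3 for |A| ≥ 2, with |A| = 7 giving ≥ 11.)

|A +̂ A| = 17


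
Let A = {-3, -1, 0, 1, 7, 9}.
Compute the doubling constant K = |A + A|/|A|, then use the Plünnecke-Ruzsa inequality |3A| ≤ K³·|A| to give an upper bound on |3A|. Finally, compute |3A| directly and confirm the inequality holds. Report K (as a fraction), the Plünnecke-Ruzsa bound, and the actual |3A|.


|A| = 6.
Step 1: Compute A + A by enumerating all 36 pairs.
A + A = {-6, -4, -3, -2, -1, 0, 1, 2, 4, 6, 7, 8, 9, 10, 14, 16, 18}, so |A + A| = 17.
Step 2: Doubling constant K = |A + A|/|A| = 17/6 = 17/6 ≈ 2.8333.
Step 3: Plünnecke-Ruzsa gives |3A| ≤ K³·|A| = (2.8333)³ · 6 ≈ 136.4722.
Step 4: Compute 3A = A + A + A directly by enumerating all triples (a,b,c) ∈ A³; |3A| = 31.
Step 5: Check 31 ≤ 136.4722? Yes ✓.

K = 17/6, Plünnecke-Ruzsa bound K³|A| ≈ 136.4722, |3A| = 31, inequality holds.


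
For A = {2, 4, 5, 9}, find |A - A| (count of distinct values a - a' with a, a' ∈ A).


A - A = {a - a' : a, a' ∈ A}; |A| = 4.
Bounds: 2|A|-1 ≤ |A - A| ≤ |A|² - |A| + 1, i.e. 7 ≤ |A - A| ≤ 13.
Note: 0 ∈ A - A always (from a - a). The set is symmetric: if d ∈ A - A then -d ∈ A - A.
Enumerate nonzero differences d = a - a' with a > a' (then include -d):
Positive differences: {1, 2, 3, 4, 5, 7}
Full difference set: {0} ∪ (positive diffs) ∪ (negative diffs).
|A - A| = 1 + 2·6 = 13 (matches direct enumeration: 13).

|A - A| = 13


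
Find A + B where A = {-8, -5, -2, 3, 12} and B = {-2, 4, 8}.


A + B = {a + b : a ∈ A, b ∈ B}.
Enumerate all |A|·|B| = 5·3 = 15 pairs (a, b) and collect distinct sums.
a = -8: -8+-2=-10, -8+4=-4, -8+8=0
a = -5: -5+-2=-7, -5+4=-1, -5+8=3
a = -2: -2+-2=-4, -2+4=2, -2+8=6
a = 3: 3+-2=1, 3+4=7, 3+8=11
a = 12: 12+-2=10, 12+4=16, 12+8=20
Collecting distinct sums: A + B = {-10, -7, -4, -1, 0, 1, 2, 3, 6, 7, 10, 11, 16, 20}
|A + B| = 14

A + B = {-10, -7, -4, -1, 0, 1, 2, 3, 6, 7, 10, 11, 16, 20}


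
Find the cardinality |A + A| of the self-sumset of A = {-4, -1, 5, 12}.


A + A = {a + a' : a, a' ∈ A}; |A| = 4.
General bounds: 2|A| - 1 ≤ |A + A| ≤ |A|(|A|+1)/2, i.e. 7 ≤ |A + A| ≤ 10.
Lower bound 2|A|-1 is attained iff A is an arithmetic progression.
Enumerate sums a + a' for a ≤ a' (symmetric, so this suffices):
a = -4: -4+-4=-8, -4+-1=-5, -4+5=1, -4+12=8
a = -1: -1+-1=-2, -1+5=4, -1+12=11
a = 5: 5+5=10, 5+12=17
a = 12: 12+12=24
Distinct sums: {-8, -5, -2, 1, 4, 8, 10, 11, 17, 24}
|A + A| = 10

|A + A| = 10


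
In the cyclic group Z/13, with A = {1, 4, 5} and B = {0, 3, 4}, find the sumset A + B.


Work in Z/13Z: reduce every sum a + b modulo 13.
Enumerate all 9 pairs:
a = 1: 1+0=1, 1+3=4, 1+4=5
a = 4: 4+0=4, 4+3=7, 4+4=8
a = 5: 5+0=5, 5+3=8, 5+4=9
Distinct residues collected: {1, 4, 5, 7, 8, 9}
|A + B| = 6 (out of 13 total residues).

A + B = {1, 4, 5, 7, 8, 9}


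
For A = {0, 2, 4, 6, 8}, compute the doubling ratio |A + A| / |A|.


|A| = 5.
Compute A + A by enumerating all 25 pairs.
A + A = {0, 2, 4, 6, 8, 10, 12, 14, 16}, so |A + A| = 9.
K = |A + A| / |A| = 9/5 (already in lowest terms) ≈ 1.8000.
Reference: AP of size 5 gives K = 9/5 ≈ 1.8000; a fully generic set of size 5 gives K ≈ 3.0000.

|A| = 5, |A + A| = 9, K = 9/5.


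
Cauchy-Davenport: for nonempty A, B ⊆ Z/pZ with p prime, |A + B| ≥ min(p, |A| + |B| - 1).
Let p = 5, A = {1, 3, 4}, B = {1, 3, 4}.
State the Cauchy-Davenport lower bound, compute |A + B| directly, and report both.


Cauchy-Davenport: |A + B| ≥ min(p, |A| + |B| - 1) for A, B nonempty in Z/pZ.
|A| = 3, |B| = 3, p = 5.
CD lower bound = min(5, 3 + 3 - 1) = min(5, 5) = 5.
Compute A + B mod 5 directly:
a = 1: 1+1=2, 1+3=4, 1+4=0
a = 3: 3+1=4, 3+3=1, 3+4=2
a = 4: 4+1=0, 4+3=2, 4+4=3
A + B = {0, 1, 2, 3, 4}, so |A + B| = 5.
Verify: 5 ≥ 5? Yes ✓.

CD lower bound = 5, actual |A + B| = 5.


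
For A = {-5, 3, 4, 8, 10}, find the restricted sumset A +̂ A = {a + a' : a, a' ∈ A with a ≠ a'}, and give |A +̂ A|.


Restricted sumset: A +̂ A = {a + a' : a ∈ A, a' ∈ A, a ≠ a'}.
Equivalently, take A + A and drop any sum 2a that is achievable ONLY as a + a for a ∈ A (i.e. sums representable only with equal summands).
Enumerate pairs (a, a') with a < a' (symmetric, so each unordered pair gives one sum; this covers all a ≠ a'):
  -5 + 3 = -2
  -5 + 4 = -1
  -5 + 8 = 3
  -5 + 10 = 5
  3 + 4 = 7
  3 + 8 = 11
  3 + 10 = 13
  4 + 8 = 12
  4 + 10 = 14
  8 + 10 = 18
Collected distinct sums: {-2, -1, 3, 5, 7, 11, 12, 13, 14, 18}
|A +̂ A| = 10
(Reference bound: |A +̂ A| ≥ 2|A| - 3 for |A| ≥ 2, with |A| = 5 giving ≥ 7.)

|A +̂ A| = 10


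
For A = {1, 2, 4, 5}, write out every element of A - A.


A - A = {a - a' : a, a' ∈ A}.
Compute a - a' for each ordered pair (a, a'):
a = 1: 1-1=0, 1-2=-1, 1-4=-3, 1-5=-4
a = 2: 2-1=1, 2-2=0, 2-4=-2, 2-5=-3
a = 4: 4-1=3, 4-2=2, 4-4=0, 4-5=-1
a = 5: 5-1=4, 5-2=3, 5-4=1, 5-5=0
Collecting distinct values (and noting 0 appears from a-a):
A - A = {-4, -3, -2, -1, 0, 1, 2, 3, 4}
|A - A| = 9

A - A = {-4, -3, -2, -1, 0, 1, 2, 3, 4}


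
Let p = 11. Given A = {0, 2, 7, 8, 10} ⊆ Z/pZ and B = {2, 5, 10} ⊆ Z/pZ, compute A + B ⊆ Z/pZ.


Work in Z/11Z: reduce every sum a + b modulo 11.
Enumerate all 15 pairs:
a = 0: 0+2=2, 0+5=5, 0+10=10
a = 2: 2+2=4, 2+5=7, 2+10=1
a = 7: 7+2=9, 7+5=1, 7+10=6
a = 8: 8+2=10, 8+5=2, 8+10=7
a = 10: 10+2=1, 10+5=4, 10+10=9
Distinct residues collected: {1, 2, 4, 5, 6, 7, 9, 10}
|A + B| = 8 (out of 11 total residues).

A + B = {1, 2, 4, 5, 6, 7, 9, 10}


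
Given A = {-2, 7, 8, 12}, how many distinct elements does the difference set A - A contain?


A - A = {a - a' : a, a' ∈ A}; |A| = 4.
Bounds: 2|A|-1 ≤ |A - A| ≤ |A|² - |A| + 1, i.e. 7 ≤ |A - A| ≤ 13.
Note: 0 ∈ A - A always (from a - a). The set is symmetric: if d ∈ A - A then -d ∈ A - A.
Enumerate nonzero differences d = a - a' with a > a' (then include -d):
Positive differences: {1, 4, 5, 9, 10, 14}
Full difference set: {0} ∪ (positive diffs) ∪ (negative diffs).
|A - A| = 1 + 2·6 = 13 (matches direct enumeration: 13).

|A - A| = 13


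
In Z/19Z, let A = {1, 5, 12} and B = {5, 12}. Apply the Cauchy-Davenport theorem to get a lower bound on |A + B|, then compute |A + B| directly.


Cauchy-Davenport: |A + B| ≥ min(p, |A| + |B| - 1) for A, B nonempty in Z/pZ.
|A| = 3, |B| = 2, p = 19.
CD lower bound = min(19, 3 + 2 - 1) = min(19, 4) = 4.
Compute A + B mod 19 directly:
a = 1: 1+5=6, 1+12=13
a = 5: 5+5=10, 5+12=17
a = 12: 12+5=17, 12+12=5
A + B = {5, 6, 10, 13, 17}, so |A + B| = 5.
Verify: 5 ≥ 4? Yes ✓.

CD lower bound = 4, actual |A + B| = 5.


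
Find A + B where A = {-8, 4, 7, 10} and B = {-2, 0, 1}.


A + B = {a + b : a ∈ A, b ∈ B}.
Enumerate all |A|·|B| = 4·3 = 12 pairs (a, b) and collect distinct sums.
a = -8: -8+-2=-10, -8+0=-8, -8+1=-7
a = 4: 4+-2=2, 4+0=4, 4+1=5
a = 7: 7+-2=5, 7+0=7, 7+1=8
a = 10: 10+-2=8, 10+0=10, 10+1=11
Collecting distinct sums: A + B = {-10, -8, -7, 2, 4, 5, 7, 8, 10, 11}
|A + B| = 10

A + B = {-10, -8, -7, 2, 4, 5, 7, 8, 10, 11}


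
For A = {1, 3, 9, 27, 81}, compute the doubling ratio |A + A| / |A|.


|A| = 5.
Compute A + A by enumerating all 25 pairs.
A + A = {2, 4, 6, 10, 12, 18, 28, 30, 36, 54, 82, 84, 90, 108, 162}, so |A + A| = 15.
K = |A + A| / |A| = 15/5 = 3/1 ≈ 3.0000.
Reference: AP of size 5 gives K = 9/5 ≈ 1.8000; a fully generic set of size 5 gives K ≈ 3.0000.

|A| = 5, |A + A| = 15, K = 15/5 = 3/1.


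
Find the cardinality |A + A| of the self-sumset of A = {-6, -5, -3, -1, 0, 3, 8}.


A + A = {a + a' : a, a' ∈ A}; |A| = 7.
General bounds: 2|A| - 1 ≤ |A + A| ≤ |A|(|A|+1)/2, i.e. 13 ≤ |A + A| ≤ 28.
Lower bound 2|A|-1 is attained iff A is an arithmetic progression.
Enumerate sums a + a' for a ≤ a' (symmetric, so this suffices):
a = -6: -6+-6=-12, -6+-5=-11, -6+-3=-9, -6+-1=-7, -6+0=-6, -6+3=-3, -6+8=2
a = -5: -5+-5=-10, -5+-3=-8, -5+-1=-6, -5+0=-5, -5+3=-2, -5+8=3
a = -3: -3+-3=-6, -3+-1=-4, -3+0=-3, -3+3=0, -3+8=5
a = -1: -1+-1=-2, -1+0=-1, -1+3=2, -1+8=7
a = 0: 0+0=0, 0+3=3, 0+8=8
a = 3: 3+3=6, 3+8=11
a = 8: 8+8=16
Distinct sums: {-12, -11, -10, -9, -8, -7, -6, -5, -4, -3, -2, -1, 0, 2, 3, 5, 6, 7, 8, 11, 16}
|A + A| = 21

|A + A| = 21


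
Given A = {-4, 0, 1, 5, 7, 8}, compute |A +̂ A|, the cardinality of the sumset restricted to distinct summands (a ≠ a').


Restricted sumset: A +̂ A = {a + a' : a ∈ A, a' ∈ A, a ≠ a'}.
Equivalently, take A + A and drop any sum 2a that is achievable ONLY as a + a for a ∈ A (i.e. sums representable only with equal summands).
Enumerate pairs (a, a') with a < a' (symmetric, so each unordered pair gives one sum; this covers all a ≠ a'):
  -4 + 0 = -4
  -4 + 1 = -3
  -4 + 5 = 1
  -4 + 7 = 3
  -4 + 8 = 4
  0 + 1 = 1
  0 + 5 = 5
  0 + 7 = 7
  0 + 8 = 8
  1 + 5 = 6
  1 + 7 = 8
  1 + 8 = 9
  5 + 7 = 12
  5 + 8 = 13
  7 + 8 = 15
Collected distinct sums: {-4, -3, 1, 3, 4, 5, 6, 7, 8, 9, 12, 13, 15}
|A +̂ A| = 13
(Reference bound: |A +̂ A| ≥ 2|A| - 3 for |A| ≥ 2, with |A| = 6 giving ≥ 9.)

|A +̂ A| = 13


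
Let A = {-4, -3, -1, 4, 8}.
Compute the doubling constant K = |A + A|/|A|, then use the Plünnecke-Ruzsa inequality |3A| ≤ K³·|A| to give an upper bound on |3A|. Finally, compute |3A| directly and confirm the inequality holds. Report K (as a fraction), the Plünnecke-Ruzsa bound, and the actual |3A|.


|A| = 5.
Step 1: Compute A + A by enumerating all 25 pairs.
A + A = {-8, -7, -6, -5, -4, -2, 0, 1, 3, 4, 5, 7, 8, 12, 16}, so |A + A| = 15.
Step 2: Doubling constant K = |A + A|/|A| = 15/5 = 15/5 ≈ 3.0000.
Step 3: Plünnecke-Ruzsa gives |3A| ≤ K³·|A| = (3.0000)³ · 5 ≈ 135.0000.
Step 4: Compute 3A = A + A + A directly by enumerating all triples (a,b,c) ∈ A³; |3A| = 29.
Step 5: Check 29 ≤ 135.0000? Yes ✓.

K = 15/5, Plünnecke-Ruzsa bound K³|A| ≈ 135.0000, |3A| = 29, inequality holds.


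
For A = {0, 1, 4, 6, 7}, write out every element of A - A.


A - A = {a - a' : a, a' ∈ A}.
Compute a - a' for each ordered pair (a, a'):
a = 0: 0-0=0, 0-1=-1, 0-4=-4, 0-6=-6, 0-7=-7
a = 1: 1-0=1, 1-1=0, 1-4=-3, 1-6=-5, 1-7=-6
a = 4: 4-0=4, 4-1=3, 4-4=0, 4-6=-2, 4-7=-3
a = 6: 6-0=6, 6-1=5, 6-4=2, 6-6=0, 6-7=-1
a = 7: 7-0=7, 7-1=6, 7-4=3, 7-6=1, 7-7=0
Collecting distinct values (and noting 0 appears from a-a):
A - A = {-7, -6, -5, -4, -3, -2, -1, 0, 1, 2, 3, 4, 5, 6, 7}
|A - A| = 15

A - A = {-7, -6, -5, -4, -3, -2, -1, 0, 1, 2, 3, 4, 5, 6, 7}


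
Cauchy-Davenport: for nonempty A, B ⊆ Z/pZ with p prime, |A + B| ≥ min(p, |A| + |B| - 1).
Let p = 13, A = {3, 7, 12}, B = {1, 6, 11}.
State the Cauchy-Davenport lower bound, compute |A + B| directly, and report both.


Cauchy-Davenport: |A + B| ≥ min(p, |A| + |B| - 1) for A, B nonempty in Z/pZ.
|A| = 3, |B| = 3, p = 13.
CD lower bound = min(13, 3 + 3 - 1) = min(13, 5) = 5.
Compute A + B mod 13 directly:
a = 3: 3+1=4, 3+6=9, 3+11=1
a = 7: 7+1=8, 7+6=0, 7+11=5
a = 12: 12+1=0, 12+6=5, 12+11=10
A + B = {0, 1, 4, 5, 8, 9, 10}, so |A + B| = 7.
Verify: 7 ≥ 5? Yes ✓.

CD lower bound = 5, actual |A + B| = 7.


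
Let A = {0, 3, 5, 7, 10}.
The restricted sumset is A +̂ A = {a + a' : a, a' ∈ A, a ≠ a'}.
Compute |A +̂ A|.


Restricted sumset: A +̂ A = {a + a' : a ∈ A, a' ∈ A, a ≠ a'}.
Equivalently, take A + A and drop any sum 2a that is achievable ONLY as a + a for a ∈ A (i.e. sums representable only with equal summands).
Enumerate pairs (a, a') with a < a' (symmetric, so each unordered pair gives one sum; this covers all a ≠ a'):
  0 + 3 = 3
  0 + 5 = 5
  0 + 7 = 7
  0 + 10 = 10
  3 + 5 = 8
  3 + 7 = 10
  3 + 10 = 13
  5 + 7 = 12
  5 + 10 = 15
  7 + 10 = 17
Collected distinct sums: {3, 5, 7, 8, 10, 12, 13, 15, 17}
|A +̂ A| = 9
(Reference bound: |A +̂ A| ≥ 2|A| - 3 for |A| ≥ 2, with |A| = 5 giving ≥ 7.)

|A +̂ A| = 9


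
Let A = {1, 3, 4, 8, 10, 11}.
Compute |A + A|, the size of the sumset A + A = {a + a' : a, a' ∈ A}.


A + A = {a + a' : a, a' ∈ A}; |A| = 6.
General bounds: 2|A| - 1 ≤ |A + A| ≤ |A|(|A|+1)/2, i.e. 11 ≤ |A + A| ≤ 21.
Lower bound 2|A|-1 is attained iff A is an arithmetic progression.
Enumerate sums a + a' for a ≤ a' (symmetric, so this suffices):
a = 1: 1+1=2, 1+3=4, 1+4=5, 1+8=9, 1+10=11, 1+11=12
a = 3: 3+3=6, 3+4=7, 3+8=11, 3+10=13, 3+11=14
a = 4: 4+4=8, 4+8=12, 4+10=14, 4+11=15
a = 8: 8+8=16, 8+10=18, 8+11=19
a = 10: 10+10=20, 10+11=21
a = 11: 11+11=22
Distinct sums: {2, 4, 5, 6, 7, 8, 9, 11, 12, 13, 14, 15, 16, 18, 19, 20, 21, 22}
|A + A| = 18

|A + A| = 18


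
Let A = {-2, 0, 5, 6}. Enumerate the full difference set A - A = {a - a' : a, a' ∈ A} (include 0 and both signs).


A - A = {a - a' : a, a' ∈ A}.
Compute a - a' for each ordered pair (a, a'):
a = -2: -2--2=0, -2-0=-2, -2-5=-7, -2-6=-8
a = 0: 0--2=2, 0-0=0, 0-5=-5, 0-6=-6
a = 5: 5--2=7, 5-0=5, 5-5=0, 5-6=-1
a = 6: 6--2=8, 6-0=6, 6-5=1, 6-6=0
Collecting distinct values (and noting 0 appears from a-a):
A - A = {-8, -7, -6, -5, -2, -1, 0, 1, 2, 5, 6, 7, 8}
|A - A| = 13

A - A = {-8, -7, -6, -5, -2, -1, 0, 1, 2, 5, 6, 7, 8}


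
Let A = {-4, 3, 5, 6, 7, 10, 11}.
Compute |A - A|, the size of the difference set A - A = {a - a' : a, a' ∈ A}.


A - A = {a - a' : a, a' ∈ A}; |A| = 7.
Bounds: 2|A|-1 ≤ |A - A| ≤ |A|² - |A| + 1, i.e. 13 ≤ |A - A| ≤ 43.
Note: 0 ∈ A - A always (from a - a). The set is symmetric: if d ∈ A - A then -d ∈ A - A.
Enumerate nonzero differences d = a - a' with a > a' (then include -d):
Positive differences: {1, 2, 3, 4, 5, 6, 7, 8, 9, 10, 11, 14, 15}
Full difference set: {0} ∪ (positive diffs) ∪ (negative diffs).
|A - A| = 1 + 2·13 = 27 (matches direct enumeration: 27).

|A - A| = 27


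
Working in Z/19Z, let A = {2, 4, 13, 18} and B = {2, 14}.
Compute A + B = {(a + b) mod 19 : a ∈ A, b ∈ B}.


Work in Z/19Z: reduce every sum a + b modulo 19.
Enumerate all 8 pairs:
a = 2: 2+2=4, 2+14=16
a = 4: 4+2=6, 4+14=18
a = 13: 13+2=15, 13+14=8
a = 18: 18+2=1, 18+14=13
Distinct residues collected: {1, 4, 6, 8, 13, 15, 16, 18}
|A + B| = 8 (out of 19 total residues).

A + B = {1, 4, 6, 8, 13, 15, 16, 18}


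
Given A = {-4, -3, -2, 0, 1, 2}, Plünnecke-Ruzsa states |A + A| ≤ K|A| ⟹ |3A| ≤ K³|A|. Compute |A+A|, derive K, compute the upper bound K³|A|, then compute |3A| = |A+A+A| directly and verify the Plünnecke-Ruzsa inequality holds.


|A| = 6.
Step 1: Compute A + A by enumerating all 36 pairs.
A + A = {-8, -7, -6, -5, -4, -3, -2, -1, 0, 1, 2, 3, 4}, so |A + A| = 13.
Step 2: Doubling constant K = |A + A|/|A| = 13/6 = 13/6 ≈ 2.1667.
Step 3: Plünnecke-Ruzsa gives |3A| ≤ K³·|A| = (2.1667)³ · 6 ≈ 61.0278.
Step 4: Compute 3A = A + A + A directly by enumerating all triples (a,b,c) ∈ A³; |3A| = 19.
Step 5: Check 19 ≤ 61.0278? Yes ✓.

K = 13/6, Plünnecke-Ruzsa bound K³|A| ≈ 61.0278, |3A| = 19, inequality holds.


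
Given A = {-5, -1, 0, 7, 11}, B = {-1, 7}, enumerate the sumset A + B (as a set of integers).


A + B = {a + b : a ∈ A, b ∈ B}.
Enumerate all |A|·|B| = 5·2 = 10 pairs (a, b) and collect distinct sums.
a = -5: -5+-1=-6, -5+7=2
a = -1: -1+-1=-2, -1+7=6
a = 0: 0+-1=-1, 0+7=7
a = 7: 7+-1=6, 7+7=14
a = 11: 11+-1=10, 11+7=18
Collecting distinct sums: A + B = {-6, -2, -1, 2, 6, 7, 10, 14, 18}
|A + B| = 9

A + B = {-6, -2, -1, 2, 6, 7, 10, 14, 18}


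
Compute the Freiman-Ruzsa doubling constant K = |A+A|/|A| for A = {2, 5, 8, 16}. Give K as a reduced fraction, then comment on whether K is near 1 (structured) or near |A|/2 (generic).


|A| = 4.
Compute A + A by enumerating all 16 pairs.
A + A = {4, 7, 10, 13, 16, 18, 21, 24, 32}, so |A + A| = 9.
K = |A + A| / |A| = 9/4 (already in lowest terms) ≈ 2.2500.
Reference: AP of size 4 gives K = 7/4 ≈ 1.7500; a fully generic set of size 4 gives K ≈ 2.5000.

|A| = 4, |A + A| = 9, K = 9/4.


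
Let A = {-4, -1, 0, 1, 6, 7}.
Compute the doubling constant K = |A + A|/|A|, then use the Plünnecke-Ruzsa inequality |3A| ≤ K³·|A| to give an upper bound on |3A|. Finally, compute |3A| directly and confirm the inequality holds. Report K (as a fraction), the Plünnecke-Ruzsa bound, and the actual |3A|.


|A| = 6.
Step 1: Compute A + A by enumerating all 36 pairs.
A + A = {-8, -5, -4, -3, -2, -1, 0, 1, 2, 3, 5, 6, 7, 8, 12, 13, 14}, so |A + A| = 17.
Step 2: Doubling constant K = |A + A|/|A| = 17/6 = 17/6 ≈ 2.8333.
Step 3: Plünnecke-Ruzsa gives |3A| ≤ K³·|A| = (2.8333)³ · 6 ≈ 136.4722.
Step 4: Compute 3A = A + A + A directly by enumerating all triples (a,b,c) ∈ A³; |3A| = 30.
Step 5: Check 30 ≤ 136.4722? Yes ✓.

K = 17/6, Plünnecke-Ruzsa bound K³|A| ≈ 136.4722, |3A| = 30, inequality holds.


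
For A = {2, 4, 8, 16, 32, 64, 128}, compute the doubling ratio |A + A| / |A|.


|A| = 7.
Compute A + A by enumerating all 49 pairs.
A + A = {4, 6, 8, 10, 12, 16, 18, 20, 24, 32, 34, 36, 40, 48, 64, 66, 68, 72, 80, 96, 128, 130, 132, 136, 144, 160, 192, 256}, so |A + A| = 28.
K = |A + A| / |A| = 28/7 = 4/1 ≈ 4.0000.
Reference: AP of size 7 gives K = 13/7 ≈ 1.8571; a fully generic set of size 7 gives K ≈ 4.0000.

|A| = 7, |A + A| = 28, K = 28/7 = 4/1.


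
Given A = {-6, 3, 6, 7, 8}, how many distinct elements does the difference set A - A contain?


A - A = {a - a' : a, a' ∈ A}; |A| = 5.
Bounds: 2|A|-1 ≤ |A - A| ≤ |A|² - |A| + 1, i.e. 9 ≤ |A - A| ≤ 21.
Note: 0 ∈ A - A always (from a - a). The set is symmetric: if d ∈ A - A then -d ∈ A - A.
Enumerate nonzero differences d = a - a' with a > a' (then include -d):
Positive differences: {1, 2, 3, 4, 5, 9, 12, 13, 14}
Full difference set: {0} ∪ (positive diffs) ∪ (negative diffs).
|A - A| = 1 + 2·9 = 19 (matches direct enumeration: 19).

|A - A| = 19


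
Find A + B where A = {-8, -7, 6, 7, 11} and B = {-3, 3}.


A + B = {a + b : a ∈ A, b ∈ B}.
Enumerate all |A|·|B| = 5·2 = 10 pairs (a, b) and collect distinct sums.
a = -8: -8+-3=-11, -8+3=-5
a = -7: -7+-3=-10, -7+3=-4
a = 6: 6+-3=3, 6+3=9
a = 7: 7+-3=4, 7+3=10
a = 11: 11+-3=8, 11+3=14
Collecting distinct sums: A + B = {-11, -10, -5, -4, 3, 4, 8, 9, 10, 14}
|A + B| = 10

A + B = {-11, -10, -5, -4, 3, 4, 8, 9, 10, 14}


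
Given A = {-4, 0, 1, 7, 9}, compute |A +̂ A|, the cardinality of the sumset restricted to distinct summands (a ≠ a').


Restricted sumset: A +̂ A = {a + a' : a ∈ A, a' ∈ A, a ≠ a'}.
Equivalently, take A + A and drop any sum 2a that is achievable ONLY as a + a for a ∈ A (i.e. sums representable only with equal summands).
Enumerate pairs (a, a') with a < a' (symmetric, so each unordered pair gives one sum; this covers all a ≠ a'):
  -4 + 0 = -4
  -4 + 1 = -3
  -4 + 7 = 3
  -4 + 9 = 5
  0 + 1 = 1
  0 + 7 = 7
  0 + 9 = 9
  1 + 7 = 8
  1 + 9 = 10
  7 + 9 = 16
Collected distinct sums: {-4, -3, 1, 3, 5, 7, 8, 9, 10, 16}
|A +̂ A| = 10
(Reference bound: |A +̂ A| ≥ 2|A| - 3 for |A| ≥ 2, with |A| = 5 giving ≥ 7.)

|A +̂ A| = 10


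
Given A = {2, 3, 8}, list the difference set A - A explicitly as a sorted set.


A - A = {a - a' : a, a' ∈ A}.
Compute a - a' for each ordered pair (a, a'):
a = 2: 2-2=0, 2-3=-1, 2-8=-6
a = 3: 3-2=1, 3-3=0, 3-8=-5
a = 8: 8-2=6, 8-3=5, 8-8=0
Collecting distinct values (and noting 0 appears from a-a):
A - A = {-6, -5, -1, 0, 1, 5, 6}
|A - A| = 7

A - A = {-6, -5, -1, 0, 1, 5, 6}


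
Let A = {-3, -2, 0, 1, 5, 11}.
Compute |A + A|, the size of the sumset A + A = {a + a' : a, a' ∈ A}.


A + A = {a + a' : a, a' ∈ A}; |A| = 6.
General bounds: 2|A| - 1 ≤ |A + A| ≤ |A|(|A|+1)/2, i.e. 11 ≤ |A + A| ≤ 21.
Lower bound 2|A|-1 is attained iff A is an arithmetic progression.
Enumerate sums a + a' for a ≤ a' (symmetric, so this suffices):
a = -3: -3+-3=-6, -3+-2=-5, -3+0=-3, -3+1=-2, -3+5=2, -3+11=8
a = -2: -2+-2=-4, -2+0=-2, -2+1=-1, -2+5=3, -2+11=9
a = 0: 0+0=0, 0+1=1, 0+5=5, 0+11=11
a = 1: 1+1=2, 1+5=6, 1+11=12
a = 5: 5+5=10, 5+11=16
a = 11: 11+11=22
Distinct sums: {-6, -5, -4, -3, -2, -1, 0, 1, 2, 3, 5, 6, 8, 9, 10, 11, 12, 16, 22}
|A + A| = 19

|A + A| = 19


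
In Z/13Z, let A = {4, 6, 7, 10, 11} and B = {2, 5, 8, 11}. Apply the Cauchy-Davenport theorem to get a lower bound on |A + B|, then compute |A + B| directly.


Cauchy-Davenport: |A + B| ≥ min(p, |A| + |B| - 1) for A, B nonempty in Z/pZ.
|A| = 5, |B| = 4, p = 13.
CD lower bound = min(13, 5 + 4 - 1) = min(13, 8) = 8.
Compute A + B mod 13 directly:
a = 4: 4+2=6, 4+5=9, 4+8=12, 4+11=2
a = 6: 6+2=8, 6+5=11, 6+8=1, 6+11=4
a = 7: 7+2=9, 7+5=12, 7+8=2, 7+11=5
a = 10: 10+2=12, 10+5=2, 10+8=5, 10+11=8
a = 11: 11+2=0, 11+5=3, 11+8=6, 11+11=9
A + B = {0, 1, 2, 3, 4, 5, 6, 8, 9, 11, 12}, so |A + B| = 11.
Verify: 11 ≥ 8? Yes ✓.

CD lower bound = 8, actual |A + B| = 11.


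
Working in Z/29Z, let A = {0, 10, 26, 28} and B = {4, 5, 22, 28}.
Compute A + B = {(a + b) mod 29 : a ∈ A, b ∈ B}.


Work in Z/29Z: reduce every sum a + b modulo 29.
Enumerate all 16 pairs:
a = 0: 0+4=4, 0+5=5, 0+22=22, 0+28=28
a = 10: 10+4=14, 10+5=15, 10+22=3, 10+28=9
a = 26: 26+4=1, 26+5=2, 26+22=19, 26+28=25
a = 28: 28+4=3, 28+5=4, 28+22=21, 28+28=27
Distinct residues collected: {1, 2, 3, 4, 5, 9, 14, 15, 19, 21, 22, 25, 27, 28}
|A + B| = 14 (out of 29 total residues).

A + B = {1, 2, 3, 4, 5, 9, 14, 15, 19, 21, 22, 25, 27, 28}


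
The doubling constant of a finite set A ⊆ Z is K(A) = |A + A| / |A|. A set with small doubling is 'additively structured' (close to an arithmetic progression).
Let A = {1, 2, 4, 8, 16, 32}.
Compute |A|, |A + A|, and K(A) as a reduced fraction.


|A| = 6.
Compute A + A by enumerating all 36 pairs.
A + A = {2, 3, 4, 5, 6, 8, 9, 10, 12, 16, 17, 18, 20, 24, 32, 33, 34, 36, 40, 48, 64}, so |A + A| = 21.
K = |A + A| / |A| = 21/6 = 7/2 ≈ 3.5000.
Reference: AP of size 6 gives K = 11/6 ≈ 1.8333; a fully generic set of size 6 gives K ≈ 3.5000.

|A| = 6, |A + A| = 21, K = 21/6 = 7/2.


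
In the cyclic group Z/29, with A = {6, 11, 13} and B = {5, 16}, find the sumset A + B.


Work in Z/29Z: reduce every sum a + b modulo 29.
Enumerate all 6 pairs:
a = 6: 6+5=11, 6+16=22
a = 11: 11+5=16, 11+16=27
a = 13: 13+5=18, 13+16=0
Distinct residues collected: {0, 11, 16, 18, 22, 27}
|A + B| = 6 (out of 29 total residues).

A + B = {0, 11, 16, 18, 22, 27}


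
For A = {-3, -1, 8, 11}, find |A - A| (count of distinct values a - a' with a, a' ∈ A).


A - A = {a - a' : a, a' ∈ A}; |A| = 4.
Bounds: 2|A|-1 ≤ |A - A| ≤ |A|² - |A| + 1, i.e. 7 ≤ |A - A| ≤ 13.
Note: 0 ∈ A - A always (from a - a). The set is symmetric: if d ∈ A - A then -d ∈ A - A.
Enumerate nonzero differences d = a - a' with a > a' (then include -d):
Positive differences: {2, 3, 9, 11, 12, 14}
Full difference set: {0} ∪ (positive diffs) ∪ (negative diffs).
|A - A| = 1 + 2·6 = 13 (matches direct enumeration: 13).

|A - A| = 13


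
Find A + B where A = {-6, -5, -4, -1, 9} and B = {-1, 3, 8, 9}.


A + B = {a + b : a ∈ A, b ∈ B}.
Enumerate all |A|·|B| = 5·4 = 20 pairs (a, b) and collect distinct sums.
a = -6: -6+-1=-7, -6+3=-3, -6+8=2, -6+9=3
a = -5: -5+-1=-6, -5+3=-2, -5+8=3, -5+9=4
a = -4: -4+-1=-5, -4+3=-1, -4+8=4, -4+9=5
a = -1: -1+-1=-2, -1+3=2, -1+8=7, -1+9=8
a = 9: 9+-1=8, 9+3=12, 9+8=17, 9+9=18
Collecting distinct sums: A + B = {-7, -6, -5, -3, -2, -1, 2, 3, 4, 5, 7, 8, 12, 17, 18}
|A + B| = 15

A + B = {-7, -6, -5, -3, -2, -1, 2, 3, 4, 5, 7, 8, 12, 17, 18}


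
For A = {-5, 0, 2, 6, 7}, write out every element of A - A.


A - A = {a - a' : a, a' ∈ A}.
Compute a - a' for each ordered pair (a, a'):
a = -5: -5--5=0, -5-0=-5, -5-2=-7, -5-6=-11, -5-7=-12
a = 0: 0--5=5, 0-0=0, 0-2=-2, 0-6=-6, 0-7=-7
a = 2: 2--5=7, 2-0=2, 2-2=0, 2-6=-4, 2-7=-5
a = 6: 6--5=11, 6-0=6, 6-2=4, 6-6=0, 6-7=-1
a = 7: 7--5=12, 7-0=7, 7-2=5, 7-6=1, 7-7=0
Collecting distinct values (and noting 0 appears from a-a):
A - A = {-12, -11, -7, -6, -5, -4, -2, -1, 0, 1, 2, 4, 5, 6, 7, 11, 12}
|A - A| = 17

A - A = {-12, -11, -7, -6, -5, -4, -2, -1, 0, 1, 2, 4, 5, 6, 7, 11, 12}


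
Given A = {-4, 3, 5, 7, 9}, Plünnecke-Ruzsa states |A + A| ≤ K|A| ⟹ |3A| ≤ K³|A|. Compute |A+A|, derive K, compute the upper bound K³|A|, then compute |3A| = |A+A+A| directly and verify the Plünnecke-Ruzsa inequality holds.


|A| = 5.
Step 1: Compute A + A by enumerating all 25 pairs.
A + A = {-8, -1, 1, 3, 5, 6, 8, 10, 12, 14, 16, 18}, so |A + A| = 12.
Step 2: Doubling constant K = |A + A|/|A| = 12/5 = 12/5 ≈ 2.4000.
Step 3: Plünnecke-Ruzsa gives |3A| ≤ K³·|A| = (2.4000)³ · 5 ≈ 69.1200.
Step 4: Compute 3A = A + A + A directly by enumerating all triples (a,b,c) ∈ A³; |3A| = 22.
Step 5: Check 22 ≤ 69.1200? Yes ✓.

K = 12/5, Plünnecke-Ruzsa bound K³|A| ≈ 69.1200, |3A| = 22, inequality holds.


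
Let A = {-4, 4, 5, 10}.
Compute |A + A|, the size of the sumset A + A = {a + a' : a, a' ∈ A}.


A + A = {a + a' : a, a' ∈ A}; |A| = 4.
General bounds: 2|A| - 1 ≤ |A + A| ≤ |A|(|A|+1)/2, i.e. 7 ≤ |A + A| ≤ 10.
Lower bound 2|A|-1 is attained iff A is an arithmetic progression.
Enumerate sums a + a' for a ≤ a' (symmetric, so this suffices):
a = -4: -4+-4=-8, -4+4=0, -4+5=1, -4+10=6
a = 4: 4+4=8, 4+5=9, 4+10=14
a = 5: 5+5=10, 5+10=15
a = 10: 10+10=20
Distinct sums: {-8, 0, 1, 6, 8, 9, 10, 14, 15, 20}
|A + A| = 10

|A + A| = 10


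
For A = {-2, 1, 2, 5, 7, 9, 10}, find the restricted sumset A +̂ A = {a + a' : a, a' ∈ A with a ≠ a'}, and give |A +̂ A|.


Restricted sumset: A +̂ A = {a + a' : a ∈ A, a' ∈ A, a ≠ a'}.
Equivalently, take A + A and drop any sum 2a that is achievable ONLY as a + a for a ∈ A (i.e. sums representable only with equal summands).
Enumerate pairs (a, a') with a < a' (symmetric, so each unordered pair gives one sum; this covers all a ≠ a'):
  -2 + 1 = -1
  -2 + 2 = 0
  -2 + 5 = 3
  -2 + 7 = 5
  -2 + 9 = 7
  -2 + 10 = 8
  1 + 2 = 3
  1 + 5 = 6
  1 + 7 = 8
  1 + 9 = 10
  1 + 10 = 11
  2 + 5 = 7
  2 + 7 = 9
  2 + 9 = 11
  2 + 10 = 12
  5 + 7 = 12
  5 + 9 = 14
  5 + 10 = 15
  7 + 9 = 16
  7 + 10 = 17
  9 + 10 = 19
Collected distinct sums: {-1, 0, 3, 5, 6, 7, 8, 9, 10, 11, 12, 14, 15, 16, 17, 19}
|A +̂ A| = 16
(Reference bound: |A +̂ A| ≥ 2|A| - 3 for |A| ≥ 2, with |A| = 7 giving ≥ 11.)

|A +̂ A| = 16


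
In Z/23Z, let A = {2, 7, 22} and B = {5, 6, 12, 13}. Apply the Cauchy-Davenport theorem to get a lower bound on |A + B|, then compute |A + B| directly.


Cauchy-Davenport: |A + B| ≥ min(p, |A| + |B| - 1) for A, B nonempty in Z/pZ.
|A| = 3, |B| = 4, p = 23.
CD lower bound = min(23, 3 + 4 - 1) = min(23, 6) = 6.
Compute A + B mod 23 directly:
a = 2: 2+5=7, 2+6=8, 2+12=14, 2+13=15
a = 7: 7+5=12, 7+6=13, 7+12=19, 7+13=20
a = 22: 22+5=4, 22+6=5, 22+12=11, 22+13=12
A + B = {4, 5, 7, 8, 11, 12, 13, 14, 15, 19, 20}, so |A + B| = 11.
Verify: 11 ≥ 6? Yes ✓.

CD lower bound = 6, actual |A + B| = 11.


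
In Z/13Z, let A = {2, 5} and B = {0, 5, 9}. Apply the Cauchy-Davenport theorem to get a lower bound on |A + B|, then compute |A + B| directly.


Cauchy-Davenport: |A + B| ≥ min(p, |A| + |B| - 1) for A, B nonempty in Z/pZ.
|A| = 2, |B| = 3, p = 13.
CD lower bound = min(13, 2 + 3 - 1) = min(13, 4) = 4.
Compute A + B mod 13 directly:
a = 2: 2+0=2, 2+5=7, 2+9=11
a = 5: 5+0=5, 5+5=10, 5+9=1
A + B = {1, 2, 5, 7, 10, 11}, so |A + B| = 6.
Verify: 6 ≥ 4? Yes ✓.

CD lower bound = 4, actual |A + B| = 6.


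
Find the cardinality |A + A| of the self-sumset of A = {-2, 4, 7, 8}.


A + A = {a + a' : a, a' ∈ A}; |A| = 4.
General bounds: 2|A| - 1 ≤ |A + A| ≤ |A|(|A|+1)/2, i.e. 7 ≤ |A + A| ≤ 10.
Lower bound 2|A|-1 is attained iff A is an arithmetic progression.
Enumerate sums a + a' for a ≤ a' (symmetric, so this suffices):
a = -2: -2+-2=-4, -2+4=2, -2+7=5, -2+8=6
a = 4: 4+4=8, 4+7=11, 4+8=12
a = 7: 7+7=14, 7+8=15
a = 8: 8+8=16
Distinct sums: {-4, 2, 5, 6, 8, 11, 12, 14, 15, 16}
|A + A| = 10

|A + A| = 10


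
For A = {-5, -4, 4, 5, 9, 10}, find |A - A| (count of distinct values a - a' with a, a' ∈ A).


A - A = {a - a' : a, a' ∈ A}; |A| = 6.
Bounds: 2|A|-1 ≤ |A - A| ≤ |A|² - |A| + 1, i.e. 11 ≤ |A - A| ≤ 31.
Note: 0 ∈ A - A always (from a - a). The set is symmetric: if d ∈ A - A then -d ∈ A - A.
Enumerate nonzero differences d = a - a' with a > a' (then include -d):
Positive differences: {1, 4, 5, 6, 8, 9, 10, 13, 14, 15}
Full difference set: {0} ∪ (positive diffs) ∪ (negative diffs).
|A - A| = 1 + 2·10 = 21 (matches direct enumeration: 21).

|A - A| = 21


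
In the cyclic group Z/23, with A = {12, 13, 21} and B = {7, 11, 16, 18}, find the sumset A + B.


Work in Z/23Z: reduce every sum a + b modulo 23.
Enumerate all 12 pairs:
a = 12: 12+7=19, 12+11=0, 12+16=5, 12+18=7
a = 13: 13+7=20, 13+11=1, 13+16=6, 13+18=8
a = 21: 21+7=5, 21+11=9, 21+16=14, 21+18=16
Distinct residues collected: {0, 1, 5, 6, 7, 8, 9, 14, 16, 19, 20}
|A + B| = 11 (out of 23 total residues).

A + B = {0, 1, 5, 6, 7, 8, 9, 14, 16, 19, 20}


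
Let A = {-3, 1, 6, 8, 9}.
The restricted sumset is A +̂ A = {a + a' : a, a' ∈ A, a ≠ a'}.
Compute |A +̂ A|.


Restricted sumset: A +̂ A = {a + a' : a ∈ A, a' ∈ A, a ≠ a'}.
Equivalently, take A + A and drop any sum 2a that is achievable ONLY as a + a for a ∈ A (i.e. sums representable only with equal summands).
Enumerate pairs (a, a') with a < a' (symmetric, so each unordered pair gives one sum; this covers all a ≠ a'):
  -3 + 1 = -2
  -3 + 6 = 3
  -3 + 8 = 5
  -3 + 9 = 6
  1 + 6 = 7
  1 + 8 = 9
  1 + 9 = 10
  6 + 8 = 14
  6 + 9 = 15
  8 + 9 = 17
Collected distinct sums: {-2, 3, 5, 6, 7, 9, 10, 14, 15, 17}
|A +̂ A| = 10
(Reference bound: |A +̂ A| ≥ 2|A| - 3 for |A| ≥ 2, with |A| = 5 giving ≥ 7.)

|A +̂ A| = 10


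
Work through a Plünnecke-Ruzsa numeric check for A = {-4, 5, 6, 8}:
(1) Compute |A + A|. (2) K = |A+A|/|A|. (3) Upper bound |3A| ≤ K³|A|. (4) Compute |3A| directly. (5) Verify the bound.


|A| = 4.
Step 1: Compute A + A by enumerating all 16 pairs.
A + A = {-8, 1, 2, 4, 10, 11, 12, 13, 14, 16}, so |A + A| = 10.
Step 2: Doubling constant K = |A + A|/|A| = 10/4 = 10/4 ≈ 2.5000.
Step 3: Plünnecke-Ruzsa gives |3A| ≤ K³·|A| = (2.5000)³ · 4 ≈ 62.5000.
Step 4: Compute 3A = A + A + A directly by enumerating all triples (a,b,c) ∈ A³; |3A| = 19.
Step 5: Check 19 ≤ 62.5000? Yes ✓.

K = 10/4, Plünnecke-Ruzsa bound K³|A| ≈ 62.5000, |3A| = 19, inequality holds.


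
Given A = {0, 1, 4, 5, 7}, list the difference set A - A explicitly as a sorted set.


A - A = {a - a' : a, a' ∈ A}.
Compute a - a' for each ordered pair (a, a'):
a = 0: 0-0=0, 0-1=-1, 0-4=-4, 0-5=-5, 0-7=-7
a = 1: 1-0=1, 1-1=0, 1-4=-3, 1-5=-4, 1-7=-6
a = 4: 4-0=4, 4-1=3, 4-4=0, 4-5=-1, 4-7=-3
a = 5: 5-0=5, 5-1=4, 5-4=1, 5-5=0, 5-7=-2
a = 7: 7-0=7, 7-1=6, 7-4=3, 7-5=2, 7-7=0
Collecting distinct values (and noting 0 appears from a-a):
A - A = {-7, -6, -5, -4, -3, -2, -1, 0, 1, 2, 3, 4, 5, 6, 7}
|A - A| = 15

A - A = {-7, -6, -5, -4, -3, -2, -1, 0, 1, 2, 3, 4, 5, 6, 7}


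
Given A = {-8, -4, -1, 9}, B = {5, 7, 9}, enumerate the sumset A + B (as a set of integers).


A + B = {a + b : a ∈ A, b ∈ B}.
Enumerate all |A|·|B| = 4·3 = 12 pairs (a, b) and collect distinct sums.
a = -8: -8+5=-3, -8+7=-1, -8+9=1
a = -4: -4+5=1, -4+7=3, -4+9=5
a = -1: -1+5=4, -1+7=6, -1+9=8
a = 9: 9+5=14, 9+7=16, 9+9=18
Collecting distinct sums: A + B = {-3, -1, 1, 3, 4, 5, 6, 8, 14, 16, 18}
|A + B| = 11

A + B = {-3, -1, 1, 3, 4, 5, 6, 8, 14, 16, 18}


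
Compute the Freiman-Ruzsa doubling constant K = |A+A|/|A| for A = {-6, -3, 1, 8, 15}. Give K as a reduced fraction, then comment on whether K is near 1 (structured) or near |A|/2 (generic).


|A| = 5.
Compute A + A by enumerating all 25 pairs.
A + A = {-12, -9, -6, -5, -2, 2, 5, 9, 12, 16, 23, 30}, so |A + A| = 12.
K = |A + A| / |A| = 12/5 (already in lowest terms) ≈ 2.4000.
Reference: AP of size 5 gives K = 9/5 ≈ 1.8000; a fully generic set of size 5 gives K ≈ 3.0000.

|A| = 5, |A + A| = 12, K = 12/5.


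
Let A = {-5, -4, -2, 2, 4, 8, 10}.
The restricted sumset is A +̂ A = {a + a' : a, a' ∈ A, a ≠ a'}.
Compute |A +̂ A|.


Restricted sumset: A +̂ A = {a + a' : a ∈ A, a' ∈ A, a ≠ a'}.
Equivalently, take A + A and drop any sum 2a that is achievable ONLY as a + a for a ∈ A (i.e. sums representable only with equal summands).
Enumerate pairs (a, a') with a < a' (symmetric, so each unordered pair gives one sum; this covers all a ≠ a'):
  -5 + -4 = -9
  -5 + -2 = -7
  -5 + 2 = -3
  -5 + 4 = -1
  -5 + 8 = 3
  -5 + 10 = 5
  -4 + -2 = -6
  -4 + 2 = -2
  -4 + 4 = 0
  -4 + 8 = 4
  -4 + 10 = 6
  -2 + 2 = 0
  -2 + 4 = 2
  -2 + 8 = 6
  -2 + 10 = 8
  2 + 4 = 6
  2 + 8 = 10
  2 + 10 = 12
  4 + 8 = 12
  4 + 10 = 14
  8 + 10 = 18
Collected distinct sums: {-9, -7, -6, -3, -2, -1, 0, 2, 3, 4, 5, 6, 8, 10, 12, 14, 18}
|A +̂ A| = 17
(Reference bound: |A +̂ A| ≥ 2|A| - 3 for |A| ≥ 2, with |A| = 7 giving ≥ 11.)

|A +̂ A| = 17


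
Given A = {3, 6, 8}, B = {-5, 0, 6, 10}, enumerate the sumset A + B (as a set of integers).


A + B = {a + b : a ∈ A, b ∈ B}.
Enumerate all |A|·|B| = 3·4 = 12 pairs (a, b) and collect distinct sums.
a = 3: 3+-5=-2, 3+0=3, 3+6=9, 3+10=13
a = 6: 6+-5=1, 6+0=6, 6+6=12, 6+10=16
a = 8: 8+-5=3, 8+0=8, 8+6=14, 8+10=18
Collecting distinct sums: A + B = {-2, 1, 3, 6, 8, 9, 12, 13, 14, 16, 18}
|A + B| = 11

A + B = {-2, 1, 3, 6, 8, 9, 12, 13, 14, 16, 18}


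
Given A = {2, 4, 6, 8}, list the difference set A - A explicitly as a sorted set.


A - A = {a - a' : a, a' ∈ A}.
Compute a - a' for each ordered pair (a, a'):
a = 2: 2-2=0, 2-4=-2, 2-6=-4, 2-8=-6
a = 4: 4-2=2, 4-4=0, 4-6=-2, 4-8=-4
a = 6: 6-2=4, 6-4=2, 6-6=0, 6-8=-2
a = 8: 8-2=6, 8-4=4, 8-6=2, 8-8=0
Collecting distinct values (and noting 0 appears from a-a):
A - A = {-6, -4, -2, 0, 2, 4, 6}
|A - A| = 7

A - A = {-6, -4, -2, 0, 2, 4, 6}


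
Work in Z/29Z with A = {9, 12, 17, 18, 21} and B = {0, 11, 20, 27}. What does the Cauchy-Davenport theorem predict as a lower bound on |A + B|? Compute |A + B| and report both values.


Cauchy-Davenport: |A + B| ≥ min(p, |A| + |B| - 1) for A, B nonempty in Z/pZ.
|A| = 5, |B| = 4, p = 29.
CD lower bound = min(29, 5 + 4 - 1) = min(29, 8) = 8.
Compute A + B mod 29 directly:
a = 9: 9+0=9, 9+11=20, 9+20=0, 9+27=7
a = 12: 12+0=12, 12+11=23, 12+20=3, 12+27=10
a = 17: 17+0=17, 17+11=28, 17+20=8, 17+27=15
a = 18: 18+0=18, 18+11=0, 18+20=9, 18+27=16
a = 21: 21+0=21, 21+11=3, 21+20=12, 21+27=19
A + B = {0, 3, 7, 8, 9, 10, 12, 15, 16, 17, 18, 19, 20, 21, 23, 28}, so |A + B| = 16.
Verify: 16 ≥ 8? Yes ✓.

CD lower bound = 8, actual |A + B| = 16.


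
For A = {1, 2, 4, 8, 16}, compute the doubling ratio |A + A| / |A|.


|A| = 5.
Compute A + A by enumerating all 25 pairs.
A + A = {2, 3, 4, 5, 6, 8, 9, 10, 12, 16, 17, 18, 20, 24, 32}, so |A + A| = 15.
K = |A + A| / |A| = 15/5 = 3/1 ≈ 3.0000.
Reference: AP of size 5 gives K = 9/5 ≈ 1.8000; a fully generic set of size 5 gives K ≈ 3.0000.

|A| = 5, |A + A| = 15, K = 15/5 = 3/1.


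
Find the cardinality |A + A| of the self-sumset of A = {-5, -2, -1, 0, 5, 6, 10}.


A + A = {a + a' : a, a' ∈ A}; |A| = 7.
General bounds: 2|A| - 1 ≤ |A + A| ≤ |A|(|A|+1)/2, i.e. 13 ≤ |A + A| ≤ 28.
Lower bound 2|A|-1 is attained iff A is an arithmetic progression.
Enumerate sums a + a' for a ≤ a' (symmetric, so this suffices):
a = -5: -5+-5=-10, -5+-2=-7, -5+-1=-6, -5+0=-5, -5+5=0, -5+6=1, -5+10=5
a = -2: -2+-2=-4, -2+-1=-3, -2+0=-2, -2+5=3, -2+6=4, -2+10=8
a = -1: -1+-1=-2, -1+0=-1, -1+5=4, -1+6=5, -1+10=9
a = 0: 0+0=0, 0+5=5, 0+6=6, 0+10=10
a = 5: 5+5=10, 5+6=11, 5+10=15
a = 6: 6+6=12, 6+10=16
a = 10: 10+10=20
Distinct sums: {-10, -7, -6, -5, -4, -3, -2, -1, 0, 1, 3, 4, 5, 6, 8, 9, 10, 11, 12, 15, 16, 20}
|A + A| = 22

|A + A| = 22
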